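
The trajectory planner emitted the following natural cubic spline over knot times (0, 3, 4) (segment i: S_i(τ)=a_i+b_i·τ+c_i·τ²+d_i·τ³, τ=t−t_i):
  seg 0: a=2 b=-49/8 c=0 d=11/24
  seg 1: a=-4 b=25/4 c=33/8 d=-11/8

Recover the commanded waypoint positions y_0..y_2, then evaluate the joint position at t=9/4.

y_0 = S_0(0) = a_0 = 2
y_1 = S_1(0) = a_1 = -4
y_2 = S_1(1) = 5
t_q=9/4 is in segment 0 (τ=9/4); S_0(τ)=-3359/512

y_0=2 y_1=-4 y_2=5
S(9/4) = -3359/512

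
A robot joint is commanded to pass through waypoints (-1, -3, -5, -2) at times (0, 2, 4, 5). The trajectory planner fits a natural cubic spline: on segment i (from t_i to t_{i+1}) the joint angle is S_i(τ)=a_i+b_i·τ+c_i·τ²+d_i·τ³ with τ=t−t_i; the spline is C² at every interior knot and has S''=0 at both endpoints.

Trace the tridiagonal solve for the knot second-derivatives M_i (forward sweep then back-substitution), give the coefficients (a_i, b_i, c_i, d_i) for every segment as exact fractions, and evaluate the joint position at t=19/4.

Δ: Δ0=-1, Δ1=-1, Δ2=3
row 1: diag=8, rhs=0; c'=1/4, d'=0
row 2: denom=6−2·1/4=11/2; d'=(24−2·0)/(11/2)=48/11
back: M2=48/11
back: M1=0−1/4·48/11=-12/11
M: M0=0, M1=-12/11, M2=48/11, M3=0
seg 0: a=-1, c=M0/2=0, d=(M1−M0)/(6·2)=-1/11, b=Δ0−h0·(2M0+M1)/6=-7/11
seg 1: a=-3, c=M1/2=-6/11, d=(M2−M1)/(6·2)=5/11, b=Δ1−h1·(2M1+M2)/6=-19/11
seg 2: a=-5, c=M2/2=24/11, d=(M3−M2)/(6·1)=-8/11, b=Δ2−h2·(2M2+M3)/6=17/11
t_q=19/4 → seg 2, τ=3/4; S=-5+17/11·τ+24/11·τ²+-8/11·τ³=-257/88

  seg 0: a=-1 b=-7/11 c=0 d=-1/11
  seg 1: a=-3 b=-19/11 c=-6/11 d=5/11
  seg 2: a=-5 b=17/11 c=24/11 d=-8/11
S(19/4) = -257/88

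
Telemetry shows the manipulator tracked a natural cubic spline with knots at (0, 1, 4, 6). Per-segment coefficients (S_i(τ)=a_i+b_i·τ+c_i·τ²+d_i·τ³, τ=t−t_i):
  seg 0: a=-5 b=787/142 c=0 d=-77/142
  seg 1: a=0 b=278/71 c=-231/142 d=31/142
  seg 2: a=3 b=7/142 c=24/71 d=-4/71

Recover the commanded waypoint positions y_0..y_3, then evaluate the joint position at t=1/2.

y_0=-5 y_1=0 y_2=3 y_3=4
S(1/2) = -2609/1136

y_0 = S_0(0) = a_0 = -5
y_1 = S_1(0) = a_1 = 0
y_2 = S_2(0) = a_2 = 3
y_3 = S_2(2) = 4
t_q=1/2 is in segment 0 (τ=1/2); S_0(τ)=-2609/1136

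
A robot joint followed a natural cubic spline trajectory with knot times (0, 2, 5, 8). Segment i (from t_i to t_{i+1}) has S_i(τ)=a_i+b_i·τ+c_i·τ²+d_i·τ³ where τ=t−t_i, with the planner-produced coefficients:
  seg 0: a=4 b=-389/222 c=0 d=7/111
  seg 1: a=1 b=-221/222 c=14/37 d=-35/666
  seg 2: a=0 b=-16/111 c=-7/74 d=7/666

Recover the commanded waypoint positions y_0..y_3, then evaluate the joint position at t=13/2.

y_0 = S_0(0) = a_0 = 4
y_1 = S_1(0) = a_1 = 1
y_2 = S_2(0) = a_2 = 0
y_3 = S_2(3) = -1
t_q=13/2 is in segment 2 (τ=3/2); S_2(τ)=-233/592

y_0=4 y_1=1 y_2=0 y_3=-1
S(13/2) = -233/592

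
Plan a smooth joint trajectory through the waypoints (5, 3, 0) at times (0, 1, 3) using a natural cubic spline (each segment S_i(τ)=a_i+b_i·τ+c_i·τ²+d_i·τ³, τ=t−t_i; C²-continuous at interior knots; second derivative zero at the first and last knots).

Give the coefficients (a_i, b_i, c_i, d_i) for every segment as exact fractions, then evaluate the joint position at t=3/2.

  seg 0: a=5 b=-25/12 c=0 d=1/12
  seg 1: a=3 b=-11/6 c=1/4 d=-1/24
S(3/2) = 137/64

Δ: Δ0=-2, Δ1=-3/2
row 1: diag=6, rhs=3; c'=1/3, d'=1/2
back: M1=1/2
M: M0=0, M1=1/2, M2=0
seg 0: a=5, c=M0/2=0, d=(M1−M0)/(6·1)=1/12, b=Δ0−h0·(2M0+M1)/6=-25/12
seg 1: a=3, c=M1/2=1/4, d=(M2−M1)/(6·2)=-1/24, b=Δ1−h1·(2M1+M2)/6=-11/6
t_q=3/2 → seg 1, τ=1/2; S=3+-11/6·τ+1/4·τ²+-1/24·τ³=137/64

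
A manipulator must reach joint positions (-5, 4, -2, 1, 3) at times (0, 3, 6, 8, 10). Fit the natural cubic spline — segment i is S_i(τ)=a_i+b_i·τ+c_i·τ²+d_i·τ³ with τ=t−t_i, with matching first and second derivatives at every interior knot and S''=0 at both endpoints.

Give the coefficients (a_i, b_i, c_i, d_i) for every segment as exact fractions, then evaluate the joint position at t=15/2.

  seg 0: a=-5 b=1307/280 c=0 d=-467/2520
  seg 1: a=4 b=-47/140 c=-467/280 d=187/504
  seg 2: a=-2 b=-13/40 c=117/70 d=-85/224
  seg 3: a=1 b=253/140 c=-339/560 d=113/1120
S(15/2) = -67/8960

Δ: Δ0=3, Δ1=-2, Δ2=3/2, Δ3=1
row 1: diag=12, rhs=-30; c'=1/4, d'=-5/2
row 2: denom=10−3·1/4=37/4; d'=(21−3·-5/2)/(37/4)=114/37
row 3: denom=8−2·8/37=280/37; d'=(-3−2·114/37)/(280/37)=-339/280
back: M3=-339/280
back: M2=114/37−8/37·-339/280=117/35
back: M1=-5/2−1/4·117/35=-467/140
M: M0=0, M1=-467/140, M2=117/35, M3=-339/280, M4=0
seg 0: a=-5, c=M0/2=0, d=(M1−M0)/(6·3)=-467/2520, b=Δ0−h0·(2M0+M1)/6=1307/280
seg 1: a=4, c=M1/2=-467/280, d=(M2−M1)/(6·3)=187/504, b=Δ1−h1·(2M1+M2)/6=-47/140
seg 2: a=-2, c=M2/2=117/70, d=(M3−M2)/(6·2)=-85/224, b=Δ2−h2·(2M2+M3)/6=-13/40
seg 3: a=1, c=M3/2=-339/560, d=(M4−M3)/(6·2)=113/1120, b=Δ3−h3·(2M3+M4)/6=253/140
t_q=15/2 → seg 2, τ=3/2; S=-2+-13/40·τ+117/70·τ²+-85/224·τ³=-67/8960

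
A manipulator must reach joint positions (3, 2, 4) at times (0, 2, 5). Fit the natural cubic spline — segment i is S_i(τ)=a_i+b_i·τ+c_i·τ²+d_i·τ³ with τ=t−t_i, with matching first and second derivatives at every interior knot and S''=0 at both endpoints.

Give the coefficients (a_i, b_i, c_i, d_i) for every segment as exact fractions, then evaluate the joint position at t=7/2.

Δ: Δ0=-1/2, Δ1=2/3
row 1: diag=10, rhs=7; c'=3/10, d'=7/10
back: M1=7/10
M: M0=0, M1=7/10, M2=0
seg 0: a=3, c=M0/2=0, d=(M1−M0)/(6·2)=7/120, b=Δ0−h0·(2M0+M1)/6=-11/15
seg 1: a=2, c=M1/2=7/20, d=(M2−M1)/(6·3)=-7/180, b=Δ1−h1·(2M1+M2)/6=-1/30
t_q=7/2 → seg 1, τ=3/2; S=2+-1/30·τ+7/20·τ²+-7/180·τ³=417/160

  seg 0: a=3 b=-11/15 c=0 d=7/120
  seg 1: a=2 b=-1/30 c=7/20 d=-7/180
S(7/2) = 417/160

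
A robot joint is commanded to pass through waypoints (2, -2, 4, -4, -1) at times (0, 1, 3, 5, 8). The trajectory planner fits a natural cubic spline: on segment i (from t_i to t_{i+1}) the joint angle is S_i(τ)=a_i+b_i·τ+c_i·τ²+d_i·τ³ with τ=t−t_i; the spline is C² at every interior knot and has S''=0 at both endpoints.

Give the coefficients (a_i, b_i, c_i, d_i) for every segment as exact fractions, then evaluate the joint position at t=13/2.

Δ: Δ0=-4, Δ1=3, Δ2=-4, Δ3=1
row 1: diag=6, rhs=42; c'=1/3, d'=7
row 2: denom=8−2·1/3=22/3; d'=(-42−2·7)/(22/3)=-84/11
row 3: denom=10−2·3/11=104/11; d'=(30−2·-84/11)/(104/11)=249/52
back: M3=249/52
back: M2=-84/11−3/11·249/52=-465/52
back: M1=7−1/3·-465/52=519/52
M: M0=0, M1=519/52, M2=-465/52, M3=249/52, M4=0
seg 0: a=2, c=M0/2=0, d=(M1−M0)/(6·1)=173/104, b=Δ0−h0·(2M0+M1)/6=-589/104
seg 1: a=-2, c=M1/2=519/104, d=(M2−M1)/(6·2)=-41/26, b=Δ1−h1·(2M1+M2)/6=-35/52
seg 2: a=4, c=M2/2=-465/104, d=(M3−M2)/(6·2)=119/104, b=Δ2−h2·(2M2+M3)/6=19/52
seg 3: a=-4, c=M3/2=249/104, d=(M4−M3)/(6·3)=-83/312, b=Δ3−h3·(2M3+M4)/6=-197/52
t_q=13/2 → seg 3, τ=3/2; S=-4+-197/52·τ+249/104·τ²+-83/312·τ³=-4321/832

  seg 0: a=2 b=-589/104 c=0 d=173/104
  seg 1: a=-2 b=-35/52 c=519/104 d=-41/26
  seg 2: a=4 b=19/52 c=-465/104 d=119/104
  seg 3: a=-4 b=-197/52 c=249/104 d=-83/312
S(13/2) = -4321/832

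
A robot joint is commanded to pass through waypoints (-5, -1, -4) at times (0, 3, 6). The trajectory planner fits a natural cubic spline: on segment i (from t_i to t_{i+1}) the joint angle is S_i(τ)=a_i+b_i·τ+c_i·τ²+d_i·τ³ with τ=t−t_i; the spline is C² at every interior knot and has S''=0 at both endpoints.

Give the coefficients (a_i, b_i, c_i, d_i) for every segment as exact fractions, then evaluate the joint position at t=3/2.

  seg 0: a=-5 b=23/12 c=0 d=-7/108
  seg 1: a=-1 b=1/6 c=-7/12 d=7/108
S(3/2) = -75/32

Δ: Δ0=4/3, Δ1=-1
row 1: diag=12, rhs=-14; c'=1/4, d'=-7/6
back: M1=-7/6
M: M0=0, M1=-7/6, M2=0
seg 0: a=-5, c=M0/2=0, d=(M1−M0)/(6·3)=-7/108, b=Δ0−h0·(2M0+M1)/6=23/12
seg 1: a=-1, c=M1/2=-7/12, d=(M2−M1)/(6·3)=7/108, b=Δ1−h1·(2M1+M2)/6=1/6
t_q=3/2 → seg 0, τ=3/2; S=-5+23/12·τ+0·τ²+-7/108·τ³=-75/32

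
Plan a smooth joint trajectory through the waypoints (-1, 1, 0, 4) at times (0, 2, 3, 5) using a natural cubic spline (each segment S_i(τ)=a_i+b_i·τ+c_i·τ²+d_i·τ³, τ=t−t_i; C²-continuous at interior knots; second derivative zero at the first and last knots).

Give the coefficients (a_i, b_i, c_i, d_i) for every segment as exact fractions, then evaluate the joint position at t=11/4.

Δ: Δ0=1, Δ1=-1, Δ2=2
row 1: diag=6, rhs=-12; c'=1/6, d'=-2
row 2: denom=6−1·1/6=35/6; d'=(18−1·-2)/(35/6)=24/7
back: M2=24/7
back: M1=-2−1/6·24/7=-18/7
M: M0=0, M1=-18/7, M2=24/7, M3=0
seg 0: a=-1, c=M0/2=0, d=(M1−M0)/(6·2)=-3/14, b=Δ0−h0·(2M0+M1)/6=13/7
seg 1: a=1, c=M1/2=-9/7, d=(M2−M1)/(6·1)=1, b=Δ1−h1·(2M1+M2)/6=-5/7
seg 2: a=0, c=M2/2=12/7, d=(M3−M2)/(6·2)=-2/7, b=Δ2−h2·(2M2+M3)/6=-2/7
t_q=11/4 → seg 1, τ=3/4; S=1+-5/7·τ+-9/7·τ²+1·τ³=73/448

  seg 0: a=-1 b=13/7 c=0 d=-3/14
  seg 1: a=1 b=-5/7 c=-9/7 d=1
  seg 2: a=0 b=-2/7 c=12/7 d=-2/7
S(11/4) = 73/448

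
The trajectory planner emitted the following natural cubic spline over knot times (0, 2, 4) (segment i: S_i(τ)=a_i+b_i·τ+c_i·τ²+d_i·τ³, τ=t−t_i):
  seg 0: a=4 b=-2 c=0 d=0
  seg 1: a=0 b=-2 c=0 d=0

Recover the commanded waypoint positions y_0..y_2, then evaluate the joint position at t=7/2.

y_0 = S_0(0) = a_0 = 4
y_1 = S_1(0) = a_1 = 0
y_2 = S_1(2) = -4
t_q=7/2 is in segment 1 (τ=3/2); S_1(τ)=-3

y_0=4 y_1=0 y_2=-4
S(7/2) = -3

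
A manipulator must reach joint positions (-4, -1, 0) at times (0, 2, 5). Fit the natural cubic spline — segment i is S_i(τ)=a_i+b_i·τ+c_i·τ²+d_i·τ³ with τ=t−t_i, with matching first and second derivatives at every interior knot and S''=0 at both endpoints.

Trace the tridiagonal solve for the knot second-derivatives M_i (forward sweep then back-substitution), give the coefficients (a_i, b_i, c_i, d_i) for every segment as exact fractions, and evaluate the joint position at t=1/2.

Δ: Δ0=3/2, Δ1=1/3
row 1: diag=10, rhs=-7; c'=3/10, d'=-7/10
back: M1=-7/10
M: M0=0, M1=-7/10, M2=0
seg 0: a=-4, c=M0/2=0, d=(M1−M0)/(6·2)=-7/120, b=Δ0−h0·(2M0+M1)/6=26/15
seg 1: a=-1, c=M1/2=-7/20, d=(M2−M1)/(6·3)=7/180, b=Δ1−h1·(2M1+M2)/6=31/30
t_q=1/2 → seg 0, τ=1/2; S=-4+26/15·τ+0·τ²+-7/120·τ³=-201/64

  seg 0: a=-4 b=26/15 c=0 d=-7/120
  seg 1: a=-1 b=31/30 c=-7/20 d=7/180
S(1/2) = -201/64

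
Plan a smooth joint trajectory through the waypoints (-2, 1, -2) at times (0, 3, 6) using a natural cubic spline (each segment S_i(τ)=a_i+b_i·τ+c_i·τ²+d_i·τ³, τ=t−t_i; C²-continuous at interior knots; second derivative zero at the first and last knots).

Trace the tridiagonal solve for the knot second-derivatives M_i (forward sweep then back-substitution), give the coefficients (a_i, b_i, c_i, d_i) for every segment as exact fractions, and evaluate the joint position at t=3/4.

  seg 0: a=-2 b=3/2 c=0 d=-1/18
  seg 1: a=1 b=0 c=-1/2 d=1/18
S(3/4) = -115/128

Δ: Δ0=1, Δ1=-1
row 1: diag=12, rhs=-12; c'=1/4, d'=-1
back: M1=-1
M: M0=0, M1=-1, M2=0
seg 0: a=-2, c=M0/2=0, d=(M1−M0)/(6·3)=-1/18, b=Δ0−h0·(2M0+M1)/6=3/2
seg 1: a=1, c=M1/2=-1/2, d=(M2−M1)/(6·3)=1/18, b=Δ1−h1·(2M1+M2)/6=0
t_q=3/4 → seg 0, τ=3/4; S=-2+3/2·τ+0·τ²+-1/18·τ³=-115/128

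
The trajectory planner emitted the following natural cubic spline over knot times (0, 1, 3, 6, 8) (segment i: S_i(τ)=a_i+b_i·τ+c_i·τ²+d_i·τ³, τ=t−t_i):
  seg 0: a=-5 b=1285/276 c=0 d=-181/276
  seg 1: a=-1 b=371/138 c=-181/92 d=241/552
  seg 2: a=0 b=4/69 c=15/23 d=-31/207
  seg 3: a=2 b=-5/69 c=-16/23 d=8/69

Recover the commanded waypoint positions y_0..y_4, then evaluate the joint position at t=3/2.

y_0=-5 y_1=-1 y_2=0 y_3=2 y_4=0
S(3/2) = -137/1472

y_0 = S_0(0) = a_0 = -5
y_1 = S_1(0) = a_1 = -1
y_2 = S_2(0) = a_2 = 0
y_3 = S_3(0) = a_3 = 2
y_4 = S_3(2) = 0
t_q=3/2 is in segment 1 (τ=1/2); S_1(τ)=-137/1472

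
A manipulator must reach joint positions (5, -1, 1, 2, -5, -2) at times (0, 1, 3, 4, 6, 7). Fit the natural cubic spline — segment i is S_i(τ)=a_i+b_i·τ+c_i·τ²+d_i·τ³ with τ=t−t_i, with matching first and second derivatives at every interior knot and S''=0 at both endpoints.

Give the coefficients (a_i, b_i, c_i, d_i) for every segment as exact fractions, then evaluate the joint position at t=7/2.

  seg 0: a=5 b=-275/38 c=0 d=47/38
  seg 1: a=-1 b=-67/19 c=141/38 d=-55/76
  seg 2: a=1 b=50/19 c=-12/19 d=-1
  seg 3: a=2 b=-31/19 c=-69/19 d=205/152
  seg 4: a=-5 b=1/38 c=339/76 d=-113/76
S(7/2) = 309/152

Δ: Δ0=-6, Δ1=1, Δ2=1, Δ3=-7/2, Δ4=3
row 1: diag=6, rhs=42; c'=1/3, d'=7
row 2: denom=6−2·1/3=16/3; d'=(0−2·7)/(16/3)=-21/8
row 3: denom=6−1·3/16=93/16; d'=(-27−1·-21/8)/(93/16)=-130/31
row 4: denom=6−2·32/93=494/93; d'=(39−2·-130/31)/(494/93)=339/38
back: M4=339/38
back: M3=-130/31−32/93·339/38=-138/19
back: M2=-21/8−3/16·-138/19=-24/19
back: M1=7−1/3·-24/19=141/19
M: M0=0, M1=141/19, M2=-24/19, M3=-138/19, M4=339/38, M5=0
seg 0: a=5, c=M0/2=0, d=(M1−M0)/(6·1)=47/38, b=Δ0−h0·(2M0+M1)/6=-275/38
seg 1: a=-1, c=M1/2=141/38, d=(M2−M1)/(6·2)=-55/76, b=Δ1−h1·(2M1+M2)/6=-67/19
seg 2: a=1, c=M2/2=-12/19, d=(M3−M2)/(6·1)=-1, b=Δ2−h2·(2M2+M3)/6=50/19
seg 3: a=2, c=M3/2=-69/19, d=(M4−M3)/(6·2)=205/152, b=Δ3−h3·(2M3+M4)/6=-31/19
seg 4: a=-5, c=M4/2=339/76, d=(M5−M4)/(6·1)=-113/76, b=Δ4−h4·(2M4+M5)/6=1/38
t_q=7/2 → seg 2, τ=1/2; S=1+50/19·τ+-12/19·τ²+-1·τ³=309/152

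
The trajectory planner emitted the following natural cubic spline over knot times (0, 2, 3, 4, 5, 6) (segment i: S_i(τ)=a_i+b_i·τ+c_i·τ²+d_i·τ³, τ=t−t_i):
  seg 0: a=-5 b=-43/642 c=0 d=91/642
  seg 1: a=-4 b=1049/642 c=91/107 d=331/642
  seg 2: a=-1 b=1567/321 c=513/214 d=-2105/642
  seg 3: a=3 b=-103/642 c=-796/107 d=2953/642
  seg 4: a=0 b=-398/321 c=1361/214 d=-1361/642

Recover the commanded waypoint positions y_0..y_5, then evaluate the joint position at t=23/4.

y_0=-5 y_1=-4 y_2=-1 y_3=3 y_4=0 y_5=3
S(23/4) = 24011/13696

y_0 = S_0(0) = a_0 = -5
y_1 = S_1(0) = a_1 = -4
y_2 = S_2(0) = a_2 = -1
y_3 = S_3(0) = a_3 = 3
y_4 = S_4(0) = a_4 = 0
y_5 = S_4(1) = 3
t_q=23/4 is in segment 4 (τ=3/4); S_4(τ)=24011/13696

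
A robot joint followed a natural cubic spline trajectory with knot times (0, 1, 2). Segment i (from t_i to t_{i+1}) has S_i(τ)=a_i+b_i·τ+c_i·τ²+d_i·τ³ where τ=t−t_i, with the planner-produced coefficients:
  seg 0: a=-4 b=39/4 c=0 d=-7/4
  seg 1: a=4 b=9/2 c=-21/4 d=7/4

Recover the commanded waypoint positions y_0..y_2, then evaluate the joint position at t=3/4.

y_0=-4 y_1=4 y_2=5
S(3/4) = 659/256

y_0 = S_0(0) = a_0 = -4
y_1 = S_1(0) = a_1 = 4
y_2 = S_1(1) = 5
t_q=3/4 is in segment 0 (τ=3/4); S_0(τ)=659/256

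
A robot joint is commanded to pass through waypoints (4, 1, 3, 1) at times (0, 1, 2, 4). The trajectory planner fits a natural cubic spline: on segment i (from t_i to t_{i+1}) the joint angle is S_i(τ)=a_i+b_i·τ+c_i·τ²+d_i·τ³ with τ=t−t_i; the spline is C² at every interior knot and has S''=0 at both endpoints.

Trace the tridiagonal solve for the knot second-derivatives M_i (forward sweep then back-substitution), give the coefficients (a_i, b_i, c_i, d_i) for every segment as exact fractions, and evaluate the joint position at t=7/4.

  seg 0: a=4 b=-102/23 c=0 d=33/23
  seg 1: a=1 b=-3/23 c=99/23 d=-50/23
  seg 2: a=3 b=45/23 c=-51/23 d=17/46
S(7/4) = 77/32

Δ: Δ0=-3, Δ1=2, Δ2=-1
row 1: diag=4, rhs=30; c'=1/4, d'=15/2
row 2: denom=6−1·1/4=23/4; d'=(-18−1·15/2)/(23/4)=-102/23
back: M2=-102/23
back: M1=15/2−1/4·-102/23=198/23
M: M0=0, M1=198/23, M2=-102/23, M3=0
seg 0: a=4, c=M0/2=0, d=(M1−M0)/(6·1)=33/23, b=Δ0−h0·(2M0+M1)/6=-102/23
seg 1: a=1, c=M1/2=99/23, d=(M2−M1)/(6·1)=-50/23, b=Δ1−h1·(2M1+M2)/6=-3/23
seg 2: a=3, c=M2/2=-51/23, d=(M3−M2)/(6·2)=17/46, b=Δ2−h2·(2M2+M3)/6=45/23
t_q=7/4 → seg 1, τ=3/4; S=1+-3/23·τ+99/23·τ²+-50/23·τ³=77/32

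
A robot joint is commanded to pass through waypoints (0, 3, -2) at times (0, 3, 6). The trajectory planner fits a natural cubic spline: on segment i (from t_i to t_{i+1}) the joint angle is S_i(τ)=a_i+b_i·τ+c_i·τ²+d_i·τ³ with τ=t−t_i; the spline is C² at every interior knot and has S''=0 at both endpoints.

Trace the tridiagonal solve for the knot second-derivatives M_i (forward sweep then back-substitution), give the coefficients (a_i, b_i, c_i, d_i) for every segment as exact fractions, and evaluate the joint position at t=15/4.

  seg 0: a=0 b=5/3 c=0 d=-2/27
  seg 1: a=3 b=-1/3 c=-2/3 d=2/27
S(15/4) = 77/32

Δ: Δ0=1, Δ1=-5/3
row 1: diag=12, rhs=-16; c'=1/4, d'=-4/3
back: M1=-4/3
M: M0=0, M1=-4/3, M2=0
seg 0: a=0, c=M0/2=0, d=(M1−M0)/(6·3)=-2/27, b=Δ0−h0·(2M0+M1)/6=5/3
seg 1: a=3, c=M1/2=-2/3, d=(M2−M1)/(6·3)=2/27, b=Δ1−h1·(2M1+M2)/6=-1/3
t_q=15/4 → seg 1, τ=3/4; S=3+-1/3·τ+-2/3·τ²+2/27·τ³=77/32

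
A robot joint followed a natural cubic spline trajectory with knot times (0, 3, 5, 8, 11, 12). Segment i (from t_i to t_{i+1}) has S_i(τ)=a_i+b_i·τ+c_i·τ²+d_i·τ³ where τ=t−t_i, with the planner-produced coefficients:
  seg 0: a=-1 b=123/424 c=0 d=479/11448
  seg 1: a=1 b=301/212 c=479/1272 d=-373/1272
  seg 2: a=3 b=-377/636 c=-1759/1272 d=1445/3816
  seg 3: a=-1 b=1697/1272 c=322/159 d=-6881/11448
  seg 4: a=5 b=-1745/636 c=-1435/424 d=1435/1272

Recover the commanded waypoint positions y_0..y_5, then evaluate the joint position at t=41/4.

y_0 = S_0(0) = a_0 = -1
y_1 = S_1(0) = a_1 = 1
y_2 = S_2(0) = a_2 = 3
y_3 = S_3(0) = a_3 = -1
y_4 = S_4(0) = a_4 = 5
y_5 = S_4(1) = 0
t_q=41/4 is in segment 3 (τ=9/4); S_3(τ)=146741/27136

y_0=-1 y_1=1 y_2=3 y_3=-1 y_4=5 y_5=0
S(41/4) = 146741/27136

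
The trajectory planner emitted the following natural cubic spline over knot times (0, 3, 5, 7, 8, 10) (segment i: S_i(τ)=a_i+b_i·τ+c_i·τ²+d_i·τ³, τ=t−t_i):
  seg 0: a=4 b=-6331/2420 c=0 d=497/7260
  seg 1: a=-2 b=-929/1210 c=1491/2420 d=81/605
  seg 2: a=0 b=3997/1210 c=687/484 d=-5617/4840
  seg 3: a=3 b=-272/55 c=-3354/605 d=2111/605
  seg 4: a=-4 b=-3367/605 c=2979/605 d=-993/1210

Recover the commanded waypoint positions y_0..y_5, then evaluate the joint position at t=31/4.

y_0=4 y_1=-2 y_2=0 y_3=3 y_4=-4 y_5=-2
S(31/4) = -91203/38720

y_0 = S_0(0) = a_0 = 4
y_1 = S_1(0) = a_1 = -2
y_2 = S_2(0) = a_2 = 0
y_3 = S_3(0) = a_3 = 3
y_4 = S_4(0) = a_4 = -4
y_5 = S_4(2) = -2
t_q=31/4 is in segment 3 (τ=3/4); S_3(τ)=-91203/38720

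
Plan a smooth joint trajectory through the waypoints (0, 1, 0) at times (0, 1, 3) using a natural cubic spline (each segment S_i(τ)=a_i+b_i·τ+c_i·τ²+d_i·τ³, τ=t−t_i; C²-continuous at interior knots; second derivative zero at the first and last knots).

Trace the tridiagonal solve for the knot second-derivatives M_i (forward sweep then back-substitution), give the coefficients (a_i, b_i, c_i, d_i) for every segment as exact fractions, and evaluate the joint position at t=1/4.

  seg 0: a=0 b=5/4 c=0 d=-1/4
  seg 1: a=1 b=1/2 c=-3/4 d=1/8
S(1/4) = 79/256

Δ: Δ0=1, Δ1=-1/2
row 1: diag=6, rhs=-9; c'=1/3, d'=-3/2
back: M1=-3/2
M: M0=0, M1=-3/2, M2=0
seg 0: a=0, c=M0/2=0, d=(M1−M0)/(6·1)=-1/4, b=Δ0−h0·(2M0+M1)/6=5/4
seg 1: a=1, c=M1/2=-3/4, d=(M2−M1)/(6·2)=1/8, b=Δ1−h1·(2M1+M2)/6=1/2
t_q=1/4 → seg 0, τ=1/4; S=0+5/4·τ+0·τ²+-1/4·τ³=79/256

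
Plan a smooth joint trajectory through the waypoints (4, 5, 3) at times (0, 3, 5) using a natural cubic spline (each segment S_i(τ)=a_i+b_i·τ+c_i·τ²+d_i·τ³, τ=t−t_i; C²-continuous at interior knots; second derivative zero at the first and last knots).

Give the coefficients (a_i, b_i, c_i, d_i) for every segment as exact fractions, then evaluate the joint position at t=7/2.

Δ: Δ0=1/3, Δ1=-1
row 1: diag=10, rhs=-8; c'=1/5, d'=-4/5
back: M1=-4/5
M: M0=0, M1=-4/5, M2=0
seg 0: a=4, c=M0/2=0, d=(M1−M0)/(6·3)=-2/45, b=Δ0−h0·(2M0+M1)/6=11/15
seg 1: a=5, c=M1/2=-2/5, d=(M2−M1)/(6·2)=1/15, b=Δ1−h1·(2M1+M2)/6=-7/15
t_q=7/2 → seg 1, τ=1/2; S=5+-7/15·τ+-2/5·τ²+1/15·τ³=187/40

  seg 0: a=4 b=11/15 c=0 d=-2/45
  seg 1: a=5 b=-7/15 c=-2/5 d=1/15
S(7/2) = 187/40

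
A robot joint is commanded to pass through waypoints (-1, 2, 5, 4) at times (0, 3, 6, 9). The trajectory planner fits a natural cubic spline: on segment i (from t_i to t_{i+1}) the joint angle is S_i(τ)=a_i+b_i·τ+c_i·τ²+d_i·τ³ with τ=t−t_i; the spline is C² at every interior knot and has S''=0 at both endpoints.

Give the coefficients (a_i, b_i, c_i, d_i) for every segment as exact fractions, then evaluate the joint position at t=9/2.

Δ: Δ0=1, Δ1=1, Δ2=-1/3
row 1: diag=12, rhs=0; c'=1/4, d'=0
row 2: denom=12−3·1/4=45/4; d'=(-8−3·0)/(45/4)=-32/45
back: M2=-32/45
back: M1=0−1/4·-32/45=8/45
M: M0=0, M1=8/45, M2=-32/45, M3=0
seg 0: a=-1, c=M0/2=0, d=(M1−M0)/(6·3)=4/405, b=Δ0−h0·(2M0+M1)/6=41/45
seg 1: a=2, c=M1/2=4/45, d=(M2−M1)/(6·3)=-4/81, b=Δ1−h1·(2M1+M2)/6=53/45
seg 2: a=5, c=M2/2=-16/45, d=(M3−M2)/(6·3)=16/405, b=Δ2−h2·(2M2+M3)/6=17/45
t_q=9/2 → seg 1, τ=3/2; S=2+53/45·τ+4/45·τ²+-4/81·τ³=19/5

  seg 0: a=-1 b=41/45 c=0 d=4/405
  seg 1: a=2 b=53/45 c=4/45 d=-4/81
  seg 2: a=5 b=17/45 c=-16/45 d=16/405
S(9/2) = 19/5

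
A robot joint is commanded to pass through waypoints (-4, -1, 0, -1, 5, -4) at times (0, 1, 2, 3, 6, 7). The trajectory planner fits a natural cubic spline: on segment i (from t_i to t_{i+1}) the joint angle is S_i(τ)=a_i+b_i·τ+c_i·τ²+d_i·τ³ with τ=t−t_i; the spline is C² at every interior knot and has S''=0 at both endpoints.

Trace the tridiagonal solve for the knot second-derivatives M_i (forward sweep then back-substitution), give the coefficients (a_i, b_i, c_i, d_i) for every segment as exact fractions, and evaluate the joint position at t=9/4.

  seg 0: a=-4 b=2636/793 c=0 d=-257/793
  seg 1: a=-1 b=1865/793 c=-771/793 d=-301/793
  seg 2: a=0 b=-580/793 c=-1674/793 d=1461/793
  seg 3: a=-1 b=35/61 c=2709/793 d=-2332/2379
  seg 4: a=5 b=-4279/793 c=-4287/793 d=1429/793
S(9/4) = -14515/50752

Δ: Δ0=3, Δ1=1, Δ2=-1, Δ3=2, Δ4=-9
row 1: diag=4, rhs=-12; c'=1/4, d'=-3
row 2: denom=4−1·1/4=15/4; d'=(-12−1·-3)/(15/4)=-12/5
row 3: denom=8−1·4/15=116/15; d'=(18−1·-12/5)/(116/15)=153/58
row 4: denom=8−3·45/116=793/116; d'=(-66−3·153/58)/(793/116)=-8574/793
back: M4=-8574/793
back: M3=153/58−45/116·-8574/793=5418/793
back: M2=-12/5−4/15·5418/793=-3348/793
back: M1=-3−1/4·-3348/793=-1542/793
M: M0=0, M1=-1542/793, M2=-3348/793, M3=5418/793, M4=-8574/793, M5=0
seg 0: a=-4, c=M0/2=0, d=(M1−M0)/(6·1)=-257/793, b=Δ0−h0·(2M0+M1)/6=2636/793
seg 1: a=-1, c=M1/2=-771/793, d=(M2−M1)/(6·1)=-301/793, b=Δ1−h1·(2M1+M2)/6=1865/793
seg 2: a=0, c=M2/2=-1674/793, d=(M3−M2)/(6·1)=1461/793, b=Δ2−h2·(2M2+M3)/6=-580/793
seg 3: a=-1, c=M3/2=2709/793, d=(M4−M3)/(6·3)=-2332/2379, b=Δ3−h3·(2M3+M4)/6=35/61
seg 4: a=5, c=M4/2=-4287/793, d=(M5−M4)/(6·1)=1429/793, b=Δ4−h4·(2M4+M5)/6=-4279/793
t_q=9/4 → seg 2, τ=1/4; S=0+-580/793·τ+-1674/793·τ²+1461/793·τ³=-14515/50752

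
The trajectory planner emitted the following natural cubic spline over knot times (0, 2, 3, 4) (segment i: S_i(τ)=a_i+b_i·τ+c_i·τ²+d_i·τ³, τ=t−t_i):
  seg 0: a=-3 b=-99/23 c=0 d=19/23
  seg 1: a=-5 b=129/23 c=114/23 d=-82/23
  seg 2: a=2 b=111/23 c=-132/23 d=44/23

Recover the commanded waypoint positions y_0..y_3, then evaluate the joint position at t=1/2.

y_0=-3 y_1=-5 y_2=2 y_3=3
S(1/2) = -929/184

y_0 = S_0(0) = a_0 = -3
y_1 = S_1(0) = a_1 = -5
y_2 = S_2(0) = a_2 = 2
y_3 = S_2(1) = 3
t_q=1/2 is in segment 0 (τ=1/2); S_0(τ)=-929/184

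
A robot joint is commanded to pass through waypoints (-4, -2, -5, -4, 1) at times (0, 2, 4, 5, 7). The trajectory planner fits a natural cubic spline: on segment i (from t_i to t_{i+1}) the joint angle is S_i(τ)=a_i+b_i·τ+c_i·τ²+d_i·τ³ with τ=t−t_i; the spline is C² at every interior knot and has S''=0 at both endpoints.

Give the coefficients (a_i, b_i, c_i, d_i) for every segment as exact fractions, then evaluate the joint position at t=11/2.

Δ: Δ0=1, Δ1=-3/2, Δ2=1, Δ3=5/2
row 1: diag=8, rhs=-15; c'=1/4, d'=-15/8
row 2: denom=6−2·1/4=11/2; d'=(15−2·-15/8)/(11/2)=75/22
row 3: denom=6−1·2/11=64/11; d'=(9−1·75/22)/(64/11)=123/128
back: M3=123/128
back: M2=75/22−2/11·123/128=207/64
back: M1=-15/8−1/4·207/64=-687/256
M: M0=0, M1=-687/256, M2=207/64, M3=123/128, M4=0
seg 0: a=-4, c=M0/2=0, d=(M1−M0)/(6·2)=-229/1024, b=Δ0−h0·(2M0+M1)/6=485/256
seg 1: a=-2, c=M1/2=-687/512, d=(M2−M1)/(6·2)=505/1024, b=Δ1−h1·(2M1+M2)/6=-101/128
seg 2: a=-5, c=M2/2=207/128, d=(M3−M2)/(6·1)=-97/256, b=Δ2−h2·(2M2+M3)/6=-61/256
seg 3: a=-4, c=M3/2=123/256, d=(M4−M3)/(6·2)=-41/512, b=Δ3−h3·(2M3+M4)/6=119/64
t_q=11/2 → seg 3, τ=1/2; S=-4+119/64·τ+123/256·τ²+-41/512·τ³=-12125/4096

  seg 0: a=-4 b=485/256 c=0 d=-229/1024
  seg 1: a=-2 b=-101/128 c=-687/512 d=505/1024
  seg 2: a=-5 b=-61/256 c=207/128 d=-97/256
  seg 3: a=-4 b=119/64 c=123/256 d=-41/512
S(11/2) = -12125/4096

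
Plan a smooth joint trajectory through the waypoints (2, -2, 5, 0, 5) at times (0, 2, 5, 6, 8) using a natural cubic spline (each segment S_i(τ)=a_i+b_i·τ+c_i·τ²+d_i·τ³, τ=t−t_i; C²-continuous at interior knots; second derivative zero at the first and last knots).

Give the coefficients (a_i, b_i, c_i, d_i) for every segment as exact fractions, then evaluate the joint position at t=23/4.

  seg 0: a=2 b=-4645/1248 c=0 d=2149/4992
  seg 1: a=-2 b=901/624 c=2149/832 d=-439/576
  seg 2: a=5 b=-9077/2496 c=-1779/416 d=7271/2496
  seg 3: a=0 b=-2153/624 c=3713/832 d=-3713/4992
S(23/4) = 58359/53248

Δ: Δ0=-2, Δ1=7/3, Δ2=-5, Δ3=5/2
row 1: diag=10, rhs=26; c'=3/10, d'=13/5
row 2: denom=8−3·3/10=71/10; d'=(-44−3·13/5)/(71/10)=-518/71
row 3: denom=6−1·10/71=416/71; d'=(45−1·-518/71)/(416/71)=3713/416
back: M3=3713/416
back: M2=-518/71−10/71·3713/416=-1779/208
back: M1=13/5−3/10·-1779/208=2149/416
M: M0=0, M1=2149/416, M2=-1779/208, M3=3713/416, M4=0
seg 0: a=2, c=M0/2=0, d=(M1−M0)/(6·2)=2149/4992, b=Δ0−h0·(2M0+M1)/6=-4645/1248
seg 1: a=-2, c=M1/2=2149/832, d=(M2−M1)/(6·3)=-439/576, b=Δ1−h1·(2M1+M2)/6=901/624
seg 2: a=5, c=M2/2=-1779/416, d=(M3−M2)/(6·1)=7271/2496, b=Δ2−h2·(2M2+M3)/6=-9077/2496
seg 3: a=0, c=M3/2=3713/832, d=(M4−M3)/(6·2)=-3713/4992, b=Δ3−h3·(2M3+M4)/6=-2153/624
t_q=23/4 → seg 2, τ=3/4; S=5+-9077/2496·τ+-1779/416·τ²+7271/2496·τ³=58359/53248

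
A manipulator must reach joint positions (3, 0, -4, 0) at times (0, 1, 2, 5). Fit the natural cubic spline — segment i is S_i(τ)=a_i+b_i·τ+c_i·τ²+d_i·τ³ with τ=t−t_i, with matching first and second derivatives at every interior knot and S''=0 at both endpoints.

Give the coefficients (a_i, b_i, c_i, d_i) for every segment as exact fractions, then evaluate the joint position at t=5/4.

  seg 0: a=3 b=-239/93 c=0 d=-40/93
  seg 1: a=0 b=-359/93 c=-40/31 d=107/93
  seg 2: a=-4 b=-278/93 c=67/31 d=-67/279
S(5/4) = -2039/1984

Δ: Δ0=-3, Δ1=-4, Δ2=4/3
row 1: diag=4, rhs=-6; c'=1/4, d'=-3/2
row 2: denom=8−1·1/4=31/4; d'=(32−1·-3/2)/(31/4)=134/31
back: M2=134/31
back: M1=-3/2−1/4·134/31=-80/31
M: M0=0, M1=-80/31, M2=134/31, M3=0
seg 0: a=3, c=M0/2=0, d=(M1−M0)/(6·1)=-40/93, b=Δ0−h0·(2M0+M1)/6=-239/93
seg 1: a=0, c=M1/2=-40/31, d=(M2−M1)/(6·1)=107/93, b=Δ1−h1·(2M1+M2)/6=-359/93
seg 2: a=-4, c=M2/2=67/31, d=(M3−M2)/(6·3)=-67/279, b=Δ2−h2·(2M2+M3)/6=-278/93
t_q=5/4 → seg 1, τ=1/4; S=0+-359/93·τ+-40/31·τ²+107/93·τ³=-2039/1984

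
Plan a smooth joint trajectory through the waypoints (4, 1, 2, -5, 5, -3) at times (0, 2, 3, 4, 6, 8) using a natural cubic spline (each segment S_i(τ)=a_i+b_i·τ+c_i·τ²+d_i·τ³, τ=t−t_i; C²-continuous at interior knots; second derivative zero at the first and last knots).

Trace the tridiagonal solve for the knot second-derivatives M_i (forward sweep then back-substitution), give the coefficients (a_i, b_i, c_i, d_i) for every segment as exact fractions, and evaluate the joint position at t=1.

Δ: Δ0=-3/2, Δ1=1, Δ2=-7, Δ3=5, Δ4=-4
row 1: diag=6, rhs=15; c'=1/6, d'=5/2
row 2: denom=4−1·1/6=23/6; d'=(-48−1·5/2)/(23/6)=-303/23
row 3: denom=6−1·6/23=132/23; d'=(72−1·-303/23)/(132/23)=653/44
row 4: denom=8−2·23/66=241/33; d'=(-54−2·653/44)/(241/33)=-5523/482
back: M4=-5523/482
back: M3=653/44−23/66·-5523/482=4539/241
back: M2=-303/23−6/23·4539/241=-4359/241
back: M1=5/2−1/6·-4359/241=1329/241
M: M0=0, M1=1329/241, M2=-4359/241, M3=4539/241, M4=-5523/482, M5=0
seg 0: a=4, c=M0/2=0, d=(M1−M0)/(6·2)=443/964, b=Δ0−h0·(2M0+M1)/6=-1609/482
seg 1: a=1, c=M1/2=1329/482, d=(M2−M1)/(6·1)=-948/241, b=Δ1−h1·(2M1+M2)/6=1049/482
seg 2: a=2, c=M2/2=-4359/482, d=(M3−M2)/(6·1)=1483/241, b=Δ2−h2·(2M2+M3)/6=-1981/482
seg 3: a=-5, c=M3/2=4539/482, d=(M4−M3)/(6·2)=-4867/1928, b=Δ3−h3·(2M3+M4)/6=-1801/482
seg 4: a=5, c=M4/2=-5523/964, d=(M5−M4)/(6·2)=1841/1928, b=Δ4−h4·(2M4+M5)/6=877/241
t_q=1 → seg 0, τ=1; S=4+-1609/482·τ+0·τ²+443/964·τ³=1081/964

  seg 0: a=4 b=-1609/482 c=0 d=443/964
  seg 1: a=1 b=1049/482 c=1329/482 d=-948/241
  seg 2: a=2 b=-1981/482 c=-4359/482 d=1483/241
  seg 3: a=-5 b=-1801/482 c=4539/482 d=-4867/1928
  seg 4: a=5 b=877/241 c=-5523/964 d=1841/1928
S(1) = 1081/964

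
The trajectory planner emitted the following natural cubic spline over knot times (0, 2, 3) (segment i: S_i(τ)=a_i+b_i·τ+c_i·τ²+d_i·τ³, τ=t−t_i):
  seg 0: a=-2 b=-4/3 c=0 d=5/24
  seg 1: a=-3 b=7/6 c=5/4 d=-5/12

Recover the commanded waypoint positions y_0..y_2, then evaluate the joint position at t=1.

y_0=-2 y_1=-3 y_2=-1
S(1) = -25/8

y_0 = S_0(0) = a_0 = -2
y_1 = S_1(0) = a_1 = -3
y_2 = S_1(1) = -1
t_q=1 is in segment 0 (τ=1); S_0(τ)=-25/8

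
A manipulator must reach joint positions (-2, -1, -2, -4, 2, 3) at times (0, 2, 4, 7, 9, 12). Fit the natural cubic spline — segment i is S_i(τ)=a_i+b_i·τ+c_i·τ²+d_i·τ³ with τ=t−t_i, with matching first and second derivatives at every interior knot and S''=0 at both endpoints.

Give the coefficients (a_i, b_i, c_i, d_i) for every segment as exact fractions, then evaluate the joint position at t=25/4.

  seg 0: a=-2 b=1115/1644 c=0 d=-293/6576
  seg 1: a=-1 b=59/411 c=-293/1096 d=-179/6576
  seg 2: a=-2 b=-2059/1644 c=-59/137 d=343/1644
  seg 3: a=-4 b=1477/822 c=793/548 d=-695/1644
  seg 4: a=2 b=2065/822 c=-597/548 d=199/1644
S(25/4) = -162091/35072

Δ: Δ0=1/2, Δ1=-1/2, Δ2=-2/3, Δ3=3, Δ4=1/3
row 1: diag=8, rhs=-6; c'=1/4, d'=-3/4
row 2: denom=10−2·1/4=19/2; d'=(-1−2·-3/4)/(19/2)=1/19
row 3: denom=10−3·6/19=172/19; d'=(22−3·1/19)/(172/19)=415/172
row 4: denom=10−2·19/86=411/43; d'=(-16−2·415/172)/(411/43)=-597/274
back: M4=-597/274
back: M3=415/172−19/86·-597/274=793/274
back: M2=1/19−6/19·793/274=-118/137
back: M1=-3/4−1/4·-118/137=-293/548
M: M0=0, M1=-293/548, M2=-118/137, M3=793/274, M4=-597/274, M5=0
seg 0: a=-2, c=M0/2=0, d=(M1−M0)/(6·2)=-293/6576, b=Δ0−h0·(2M0+M1)/6=1115/1644
seg 1: a=-1, c=M1/2=-293/1096, d=(M2−M1)/(6·2)=-179/6576, b=Δ1−h1·(2M1+M2)/6=59/411
seg 2: a=-2, c=M2/2=-59/137, d=(M3−M2)/(6·3)=343/1644, b=Δ2−h2·(2M2+M3)/6=-2059/1644
seg 3: a=-4, c=M3/2=793/548, d=(M4−M3)/(6·2)=-695/1644, b=Δ3−h3·(2M3+M4)/6=1477/822
seg 4: a=2, c=M4/2=-597/548, d=(M5−M4)/(6·3)=199/1644, b=Δ4−h4·(2M4+M5)/6=2065/822
t_q=25/4 → seg 2, τ=9/4; S=-2+-2059/1644·τ+-59/137·τ²+343/1644·τ³=-162091/35072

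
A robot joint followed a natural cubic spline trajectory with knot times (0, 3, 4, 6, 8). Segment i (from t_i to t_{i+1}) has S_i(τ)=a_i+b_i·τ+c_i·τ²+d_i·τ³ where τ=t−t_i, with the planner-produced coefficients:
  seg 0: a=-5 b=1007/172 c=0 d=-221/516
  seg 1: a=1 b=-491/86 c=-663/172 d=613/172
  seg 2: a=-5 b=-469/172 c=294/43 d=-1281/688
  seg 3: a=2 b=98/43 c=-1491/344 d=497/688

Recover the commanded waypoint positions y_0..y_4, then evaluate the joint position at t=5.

y_0=-5 y_1=1 y_2=-5 y_3=2 y_4=-5
S(5) = -1893/688

y_0 = S_0(0) = a_0 = -5
y_1 = S_1(0) = a_1 = 1
y_2 = S_2(0) = a_2 = -5
y_3 = S_3(0) = a_3 = 2
y_4 = S_3(2) = -5
t_q=5 is in segment 2 (τ=1); S_2(τ)=-1893/688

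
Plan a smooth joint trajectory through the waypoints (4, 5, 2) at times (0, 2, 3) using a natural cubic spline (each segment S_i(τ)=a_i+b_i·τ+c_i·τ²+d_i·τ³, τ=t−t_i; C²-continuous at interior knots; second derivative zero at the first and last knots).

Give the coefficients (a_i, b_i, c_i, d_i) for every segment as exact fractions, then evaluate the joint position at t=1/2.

Δ: Δ0=1/2, Δ1=-3
row 1: diag=6, rhs=-21; c'=1/6, d'=-7/2
back: M1=-7/2
M: M0=0, M1=-7/2, M2=0
seg 0: a=4, c=M0/2=0, d=(M1−M0)/(6·2)=-7/24, b=Δ0−h0·(2M0+M1)/6=5/3
seg 1: a=5, c=M1/2=-7/4, d=(M2−M1)/(6·1)=7/12, b=Δ1−h1·(2M1+M2)/6=-11/6
t_q=1/2 → seg 0, τ=1/2; S=4+5/3·τ+0·τ²+-7/24·τ³=307/64

  seg 0: a=4 b=5/3 c=0 d=-7/24
  seg 1: a=5 b=-11/6 c=-7/4 d=7/12
S(1/2) = 307/64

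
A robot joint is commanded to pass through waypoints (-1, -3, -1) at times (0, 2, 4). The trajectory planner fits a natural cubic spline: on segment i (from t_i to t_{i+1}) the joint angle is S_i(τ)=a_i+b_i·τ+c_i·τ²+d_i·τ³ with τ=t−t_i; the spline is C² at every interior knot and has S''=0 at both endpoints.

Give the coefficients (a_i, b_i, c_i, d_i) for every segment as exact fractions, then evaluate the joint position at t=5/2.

Δ: Δ0=-1, Δ1=1
row 1: diag=8, rhs=12; c'=1/4, d'=3/2
back: M1=3/2
M: M0=0, M1=3/2, M2=0
seg 0: a=-1, c=M0/2=0, d=(M1−M0)/(6·2)=1/8, b=Δ0−h0·(2M0+M1)/6=-3/2
seg 1: a=-3, c=M1/2=3/4, d=(M2−M1)/(6·2)=-1/8, b=Δ1−h1·(2M1+M2)/6=0
t_q=5/2 → seg 1, τ=1/2; S=-3+0·τ+3/4·τ²+-1/8·τ³=-181/64

  seg 0: a=-1 b=-3/2 c=0 d=1/8
  seg 1: a=-3 b=0 c=3/4 d=-1/8
S(5/2) = -181/64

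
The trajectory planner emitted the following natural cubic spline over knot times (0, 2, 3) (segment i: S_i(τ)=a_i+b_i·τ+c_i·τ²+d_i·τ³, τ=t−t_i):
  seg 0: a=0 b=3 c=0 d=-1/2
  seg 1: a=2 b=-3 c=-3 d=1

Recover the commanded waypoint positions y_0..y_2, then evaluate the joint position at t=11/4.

y_0=0 y_1=2 y_2=-3
S(11/4) = -97/64

y_0 = S_0(0) = a_0 = 0
y_1 = S_1(0) = a_1 = 2
y_2 = S_1(1) = -3
t_q=11/4 is in segment 1 (τ=3/4); S_1(τ)=-97/64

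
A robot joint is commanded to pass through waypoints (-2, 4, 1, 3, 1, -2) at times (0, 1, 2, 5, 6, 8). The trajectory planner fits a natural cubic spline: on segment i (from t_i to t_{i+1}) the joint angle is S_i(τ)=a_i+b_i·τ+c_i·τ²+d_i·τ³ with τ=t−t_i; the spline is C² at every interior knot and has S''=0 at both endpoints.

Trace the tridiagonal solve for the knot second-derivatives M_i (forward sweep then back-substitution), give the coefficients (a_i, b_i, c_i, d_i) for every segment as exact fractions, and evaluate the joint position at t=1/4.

  seg 0: a=-2 b=63395/7446 c=0 d=-18719/7446
  seg 1: a=4 b=3619/3723 c=-18719/2482 d=26581/7446
  seg 2: a=1 b=-25333/7446 c=3931/1241 d=-13487/22338
  seg 3: a=3 b=-2600/3723 c=-5625/2482 d=7183/7446
  seg 4: a=1 b=-17401/7446 c=779/1241 d=-779/7446
S(1/4) = 14171/158848

Δ: Δ0=6, Δ1=-3, Δ2=2/3, Δ3=-2, Δ4=-3/2
row 1: diag=4, rhs=-54; c'=1/4, d'=-27/2
row 2: denom=8−1·1/4=31/4; d'=(22−1·-27/2)/(31/4)=142/31
row 3: denom=8−3·12/31=212/31; d'=(-16−3·142/31)/(212/31)=-461/106
row 4: denom=6−1·31/212=1241/212; d'=(3−1·-461/106)/(1241/212)=1558/1241
back: M4=1558/1241
back: M3=-461/106−31/212·1558/1241=-5625/1241
back: M2=142/31−12/31·-5625/1241=7862/1241
back: M1=-27/2−1/4·7862/1241=-18719/1241
M: M0=0, M1=-18719/1241, M2=7862/1241, M3=-5625/1241, M4=1558/1241, M5=0
seg 0: a=-2, c=M0/2=0, d=(M1−M0)/(6·1)=-18719/7446, b=Δ0−h0·(2M0+M1)/6=63395/7446
seg 1: a=4, c=M1/2=-18719/2482, d=(M2−M1)/(6·1)=26581/7446, b=Δ1−h1·(2M1+M2)/6=3619/3723
seg 2: a=1, c=M2/2=3931/1241, d=(M3−M2)/(6·3)=-13487/22338, b=Δ2−h2·(2M2+M3)/6=-25333/7446
seg 3: a=3, c=M3/2=-5625/2482, d=(M4−M3)/(6·1)=7183/7446, b=Δ3−h3·(2M3+M4)/6=-2600/3723
seg 4: a=1, c=M4/2=779/1241, d=(M5−M4)/(6·2)=-779/7446, b=Δ4−h4·(2M4+M5)/6=-17401/7446
t_q=1/4 → seg 0, τ=1/4; S=-2+63395/7446·τ+0·τ²+-18719/7446·τ³=14171/158848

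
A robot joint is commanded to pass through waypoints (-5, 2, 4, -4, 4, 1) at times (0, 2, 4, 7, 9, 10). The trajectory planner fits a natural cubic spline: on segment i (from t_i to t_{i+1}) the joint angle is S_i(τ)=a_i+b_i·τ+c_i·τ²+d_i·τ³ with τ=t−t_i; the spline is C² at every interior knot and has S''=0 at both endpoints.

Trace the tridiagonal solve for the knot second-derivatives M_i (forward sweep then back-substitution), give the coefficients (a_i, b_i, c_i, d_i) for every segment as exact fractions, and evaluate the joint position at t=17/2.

Δ: Δ0=7/2, Δ1=1, Δ2=-8/3, Δ3=4, Δ4=-3
row 1: diag=8, rhs=-15; c'=1/4, d'=-15/8
row 2: denom=10−2·1/4=19/2; d'=(-22−2·-15/8)/(19/2)=-73/38
row 3: denom=10−3·6/19=172/19; d'=(40−3·-73/38)/(172/19)=1739/344
row 4: denom=6−2·19/86=239/43; d'=(-42−2·1739/344)/(239/43)=-8963/956
back: M4=-8963/956
back: M3=1739/344−19/86·-8963/956=6813/956
back: M2=-73/38−6/19·6813/956=-997/239
back: M1=-15/8−1/4·-997/239=-1591/1912
M: M0=0, M1=-1591/1912, M2=-997/239, M3=6813/956, M4=-8963/956, M5=0
seg 0: a=-5, c=M0/2=0, d=(M1−M0)/(6·2)=-1591/22944, b=Δ0−h0·(2M0+M1)/6=21667/5736
seg 1: a=2, c=M1/2=-1591/3824, d=(M2−M1)/(6·2)=-6385/22944, b=Δ1−h1·(2M1+M2)/6=8447/2868
seg 2: a=4, c=M2/2=-997/478, d=(M3−M2)/(6·3)=10801/17208, b=Δ2−h2·(2M2+M3)/6=-11807/5736
seg 3: a=-4, c=M3/2=6813/1912, d=(M4−M3)/(6·2)=-986/717, b=Δ3−h3·(2M3+M4)/6=6809/2868
seg 4: a=4, c=M4/2=-8963/1912, d=(M5−M4)/(6·1)=8963/5736, b=Δ4−h4·(2M4+M5)/6=359/2868
t_q=17/2 → seg 3, τ=3/2; S=-4+6809/2868·τ+6813/1912·τ²+-986/717·τ³=22465/7648

  seg 0: a=-5 b=21667/5736 c=0 d=-1591/22944
  seg 1: a=2 b=8447/2868 c=-1591/3824 d=-6385/22944
  seg 2: a=4 b=-11807/5736 c=-997/478 d=10801/17208
  seg 3: a=-4 b=6809/2868 c=6813/1912 d=-986/717
  seg 4: a=4 b=359/2868 c=-8963/1912 d=8963/5736
S(17/2) = 22465/7648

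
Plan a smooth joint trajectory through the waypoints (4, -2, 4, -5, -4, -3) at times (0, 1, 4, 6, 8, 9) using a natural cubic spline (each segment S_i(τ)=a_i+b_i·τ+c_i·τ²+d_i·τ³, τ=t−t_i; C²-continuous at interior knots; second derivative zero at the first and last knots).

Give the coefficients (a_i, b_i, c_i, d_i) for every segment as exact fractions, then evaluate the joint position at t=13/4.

  seg 0: a=4 b=-5488/733 c=0 d=1090/733
  seg 1: a=-2 b=-2218/733 c=3270/733 d=-2042/2199
  seg 2: a=4 b=-976/733 c=-2856/733 d=6779/5864
  seg 3: a=-5 b=-4463/1466 c=8913/2932 d=-3717/5864
  seg 4: a=-4 b=1106/733 c=-1119/1466 d=373/1466
S(13/4) = 75029/23456

Δ: Δ0=-6, Δ1=2, Δ2=-9/2, Δ3=1/2, Δ4=1
row 1: diag=8, rhs=48; c'=3/8, d'=6
row 2: denom=10−3·3/8=71/8; d'=(-39−3·6)/(71/8)=-456/71
row 3: denom=8−2·16/71=536/71; d'=(30−2·-456/71)/(536/71)=1521/268
row 4: denom=6−2·71/268=733/134; d'=(3−2·1521/268)/(733/134)=-1119/733
back: M4=-1119/733
back: M3=1521/268−71/268·-1119/733=8913/1466
back: M2=-456/71−16/71·8913/1466=-5712/733
back: M1=6−3/8·-5712/733=6540/733
M: M0=0, M1=6540/733, M2=-5712/733, M3=8913/1466, M4=-1119/733, M5=0
seg 0: a=4, c=M0/2=0, d=(M1−M0)/(6·1)=1090/733, b=Δ0−h0·(2M0+M1)/6=-5488/733
seg 1: a=-2, c=M1/2=3270/733, d=(M2−M1)/(6·3)=-2042/2199, b=Δ1−h1·(2M1+M2)/6=-2218/733
seg 2: a=4, c=M2/2=-2856/733, d=(M3−M2)/(6·2)=6779/5864, b=Δ2−h2·(2M2+M3)/6=-976/733
seg 3: a=-5, c=M3/2=8913/2932, d=(M4−M3)/(6·2)=-3717/5864, b=Δ3−h3·(2M3+M4)/6=-4463/1466
seg 4: a=-4, c=M4/2=-1119/1466, d=(M5−M4)/(6·1)=373/1466, b=Δ4−h4·(2M4+M5)/6=1106/733
t_q=13/4 → seg 1, τ=9/4; S=-2+-2218/733·τ+3270/733·τ²+-2042/2199·τ³=75029/23456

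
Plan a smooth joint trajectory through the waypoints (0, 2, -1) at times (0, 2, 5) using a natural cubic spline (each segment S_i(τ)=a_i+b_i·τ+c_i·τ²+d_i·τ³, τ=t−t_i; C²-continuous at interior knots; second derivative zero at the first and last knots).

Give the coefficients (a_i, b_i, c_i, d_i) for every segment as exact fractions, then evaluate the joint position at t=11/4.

Δ: Δ0=1, Δ1=-1
row 1: diag=10, rhs=-12; c'=3/10, d'=-6/5
back: M1=-6/5
M: M0=0, M1=-6/5, M2=0
seg 0: a=0, c=M0/2=0, d=(M1−M0)/(6·2)=-1/10, b=Δ0−h0·(2M0+M1)/6=7/5
seg 1: a=2, c=M1/2=-3/5, d=(M2−M1)/(6·3)=1/15, b=Δ1−h1·(2M1+M2)/6=1/5
t_q=11/4 → seg 1, τ=3/4; S=2+1/5·τ+-3/5·τ²+1/15·τ³=589/320

  seg 0: a=0 b=7/5 c=0 d=-1/10
  seg 1: a=2 b=1/5 c=-3/5 d=1/15
S(11/4) = 589/320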